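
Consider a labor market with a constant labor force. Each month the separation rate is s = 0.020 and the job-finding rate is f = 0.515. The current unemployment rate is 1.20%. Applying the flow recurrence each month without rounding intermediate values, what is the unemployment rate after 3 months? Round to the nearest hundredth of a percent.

With a fixed labor force, u_{t+1} = u_t + s·(1−u_t) − f·u_t = u_t·(1−s−f) + s.
Here 1−s−f = 0.465 and s = 0.020.
u_1 = 0.012000 × 0.465 + 0.020 = 0.025580.
u_2 = 0.025580 × 0.465 + 0.020 = 0.031895.
u_3 = 0.031895 × 0.465 + 0.020 = 0.034831.

Unemployment rate after three months ≈ 3.48%.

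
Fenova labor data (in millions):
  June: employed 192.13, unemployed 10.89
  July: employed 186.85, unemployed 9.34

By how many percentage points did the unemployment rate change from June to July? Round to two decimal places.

June: labor force = 192.13 + 10.89 = 203.02; u = 10.89/203.02 = 5.36%.
July: labor force = 186.85 + 9.34 = 196.19; u = 9.34/196.19 = 4.76%.
Change = 4.76% − 5.36% = −0.60 pp.

The unemployment rate changed by −0.60 percentage points.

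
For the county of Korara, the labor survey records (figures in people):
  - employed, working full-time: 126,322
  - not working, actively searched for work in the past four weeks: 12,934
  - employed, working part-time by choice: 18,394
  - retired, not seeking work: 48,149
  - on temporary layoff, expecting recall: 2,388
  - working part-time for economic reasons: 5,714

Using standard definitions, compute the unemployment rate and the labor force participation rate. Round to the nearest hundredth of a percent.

Employed = 126,322 + 18,394 + 5,714 = 150,430 (anyone who worked, including part-time for economic reasons, counts as employed).
Unemployed = 12,934 + 2,388 = 15,322 (jobless and actively searching, or on temporary layoff).
Labor force = 150,430 + 15,322 = 165,752.
Not in labor force = 48,149 (those not working and not actively searching are outside the labor force).
Civilian working-age population = 165,752 + 48,149 = 213,901.
Unemployment rate = 15,322 / 165,752 = 9.24%.
Labor force participation rate = 165,752 / 213,901 = 77.49%.

Unemployment rate ≈ 9.24%; labor force participation rate ≈ 77.49%.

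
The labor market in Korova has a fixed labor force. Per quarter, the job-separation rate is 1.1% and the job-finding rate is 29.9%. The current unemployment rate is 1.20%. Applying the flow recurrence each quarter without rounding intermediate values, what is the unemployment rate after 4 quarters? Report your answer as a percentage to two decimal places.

Unemployment rate after four quarters ≈ 3.02%.

With a fixed labor force, u_{t+1} = u_t + s·(1−u_t) − f·u_t = u_t·(1−s−f) + s.
Here 1−s−f = 0.690 and s = 0.011.
u_1 = 0.012000 × 0.690 + 0.011 = 0.019280.
u_2 = 0.019280 × 0.690 + 0.011 = 0.024303.
u_3 = 0.024303 × 0.690 + 0.011 = 0.027769.
u_4 = 0.027769 × 0.690 + 0.011 = 0.030161.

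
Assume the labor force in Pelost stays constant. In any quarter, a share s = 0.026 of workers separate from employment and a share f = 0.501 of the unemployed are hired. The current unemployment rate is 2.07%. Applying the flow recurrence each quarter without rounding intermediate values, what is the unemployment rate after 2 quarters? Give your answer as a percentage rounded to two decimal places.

Unemployment rate after two quarters ≈ 4.29%.

With a fixed labor force, u_{t+1} = u_t + s·(1−u_t) − f·u_t = u_t·(1−s−f) + s.
Here 1−s−f = 0.473 and s = 0.026.
u_1 = 0.020700 × 0.473 + 0.026 = 0.035791.
u_2 = 0.035791 × 0.473 + 0.026 = 0.042929.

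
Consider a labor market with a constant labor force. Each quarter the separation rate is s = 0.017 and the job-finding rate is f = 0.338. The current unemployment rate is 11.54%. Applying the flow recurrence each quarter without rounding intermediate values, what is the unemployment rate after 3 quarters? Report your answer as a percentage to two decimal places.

With a fixed labor force, u_{t+1} = u_t + s·(1−u_t) − f·u_t = u_t·(1−s−f) + s.
Here 1−s−f = 0.645 and s = 0.017.
u_1 = 0.115400 × 0.645 + 0.017 = 0.091433.
u_2 = 0.091433 × 0.645 + 0.017 = 0.075974.
u_3 = 0.075974 × 0.645 + 0.017 = 0.066003.

Unemployment rate after three quarters ≈ 6.60%.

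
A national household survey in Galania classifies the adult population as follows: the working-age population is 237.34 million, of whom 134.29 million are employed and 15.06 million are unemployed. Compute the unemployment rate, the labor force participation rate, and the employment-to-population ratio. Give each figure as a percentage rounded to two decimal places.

Unemployment rate ≈ 10.08%; labor force participation rate ≈ 62.93%; employment-population ratio ≈ 56.58%.

Labor force = employed + unemployed = 134.29 + 15.06 = 149.35 million.
Unemployment rate = 15.06 / 149.35 = 10.08%.
Labor force participation rate = 149.35 / 237.34 = 62.93%.
Employment-population ratio = 134.29 / 237.34 = 56.58%.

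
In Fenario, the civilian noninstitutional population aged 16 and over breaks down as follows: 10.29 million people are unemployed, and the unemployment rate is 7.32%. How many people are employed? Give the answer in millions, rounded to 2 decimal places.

Labor force = U / u = 10.29 / 0.0732 ≈ 140.57 million.
Employed = labor force − unemployed = 140.57 − 10.29 = 130.28 million.

About 130.28 million are employed.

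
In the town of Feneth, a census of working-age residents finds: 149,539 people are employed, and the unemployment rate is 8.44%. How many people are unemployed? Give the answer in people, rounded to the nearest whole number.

Let U be the number unemployed. The labor force is E + U, and U/(E+U) = 0.0844.
So U = 0.0844 × 149,539 / (1 − 0.0844) = 12621.09 / 0.9156 ≈ 13,785.

About 13,785 are unemployed.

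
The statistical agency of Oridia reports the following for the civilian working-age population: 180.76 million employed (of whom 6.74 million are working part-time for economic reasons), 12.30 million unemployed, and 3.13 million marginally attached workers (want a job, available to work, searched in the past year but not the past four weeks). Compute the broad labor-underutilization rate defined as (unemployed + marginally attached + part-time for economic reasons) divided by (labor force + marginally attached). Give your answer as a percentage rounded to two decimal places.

Broad underutilization rate ≈ 11.30%.

Labor force = 180.76 + 12.30 = 193.06 million.
Numerator = 12.30 + 3.13 + 6.74 = 22.17 million.
Denominator = 193.06 + 3.13 = 196.19 million.
Broad rate = 22.17 / 196.19 = 11.30%.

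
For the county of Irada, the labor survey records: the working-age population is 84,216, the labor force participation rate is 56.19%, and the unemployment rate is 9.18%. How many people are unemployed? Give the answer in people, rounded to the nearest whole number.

Labor force = 0.5619 × 84,216 = 47,321.
Unemployed = 0.0918 × 47,321 ≈ 4,344.

About 4,344 are unemployed.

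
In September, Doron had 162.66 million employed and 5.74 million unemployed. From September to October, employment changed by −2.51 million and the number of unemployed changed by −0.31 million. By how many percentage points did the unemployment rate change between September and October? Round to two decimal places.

September: labor force = 162.66 + 5.74 = 168.40; u = 5.74/168.40 = 3.41%.
October: labor force = 160.15 + 5.43 = 165.58; u = 5.43/165.58 = 3.28%.
Change = 3.28% − 3.41% = −0.13 pp.

The unemployment rate changed by −0.13 percentage points.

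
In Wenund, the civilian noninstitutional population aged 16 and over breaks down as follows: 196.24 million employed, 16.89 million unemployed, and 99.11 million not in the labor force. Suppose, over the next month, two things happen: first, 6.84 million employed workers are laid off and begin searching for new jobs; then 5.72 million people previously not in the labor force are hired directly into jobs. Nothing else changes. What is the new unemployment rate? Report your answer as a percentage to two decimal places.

Initially, labor force = 196.24 + 16.89 = 213.13 million, so u = 16.89/213.13 = 7.92%.
After the first change, employed falls and unemployed rises by 6.84; labor force unchanged → E = 189.40, U = 23.73, labor force = 213.13 million.
After the second change, employed and labor force both rise by 5.72; unemployed unchanged → E = 195.12, U = 23.73, labor force = 218.85 million.
New unemployment rate = 23.73 / 218.85 = 10.84%.

New unemployment rate ≈ 10.84%.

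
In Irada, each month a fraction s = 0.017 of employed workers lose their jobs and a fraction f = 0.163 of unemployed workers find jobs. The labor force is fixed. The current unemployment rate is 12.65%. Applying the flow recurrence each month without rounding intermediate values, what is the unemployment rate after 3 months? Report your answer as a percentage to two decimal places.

With a fixed labor force, u_{t+1} = u_t + s·(1−u_t) − f·u_t = u_t·(1−s−f) + s.
Here 1−s−f = 0.820 and s = 0.017.
u_1 = 0.126500 × 0.820 + 0.017 = 0.120730.
u_2 = 0.120730 × 0.820 + 0.017 = 0.115999.
u_3 = 0.115999 × 0.820 + 0.017 = 0.112119.

Unemployment rate after three months ≈ 11.21%.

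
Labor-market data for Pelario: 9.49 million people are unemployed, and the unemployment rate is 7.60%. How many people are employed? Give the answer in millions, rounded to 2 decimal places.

Labor force = U / u = 9.49 / 0.0760 ≈ 124.87 million.
Employed = labor force − unemployed = 124.87 − 9.49 = 115.38 million.

About 115.38 million are employed.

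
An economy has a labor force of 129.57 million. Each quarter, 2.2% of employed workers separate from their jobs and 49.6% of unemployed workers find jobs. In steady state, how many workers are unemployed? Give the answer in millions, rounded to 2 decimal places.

About 5.50 million are unemployed in steady state.

Steady-state unemployment rate u* = s/(s+f) = 2.2/(2.2+49.6) = 0.042471.
Unemployed = u* × labor force = 0.042471 × 129.57 ≈ 5.50 million.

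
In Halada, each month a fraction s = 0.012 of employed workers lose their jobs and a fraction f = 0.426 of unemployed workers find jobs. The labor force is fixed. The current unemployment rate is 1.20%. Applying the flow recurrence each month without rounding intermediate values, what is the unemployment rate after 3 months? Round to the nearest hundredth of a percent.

Unemployment rate after three months ≈ 2.47%.

With a fixed labor force, u_{t+1} = u_t + s·(1−u_t) − f·u_t = u_t·(1−s−f) + s.
Here 1−s−f = 0.562 and s = 0.012.
u_1 = 0.012000 × 0.562 + 0.012 = 0.018744.
u_2 = 0.018744 × 0.562 + 0.012 = 0.022534.
u_3 = 0.022534 × 0.562 + 0.012 = 0.024664.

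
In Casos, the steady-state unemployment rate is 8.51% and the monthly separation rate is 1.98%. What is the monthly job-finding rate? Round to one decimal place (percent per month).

From u* = s/(s+f): f = s·(1−u)/u.
f = 1.98 × (1 − 0.0851) / 0.0851 = 1.8115 / 0.0851 ≈ 21.3% per month.

Job-finding rate ≈ 21.3% per month.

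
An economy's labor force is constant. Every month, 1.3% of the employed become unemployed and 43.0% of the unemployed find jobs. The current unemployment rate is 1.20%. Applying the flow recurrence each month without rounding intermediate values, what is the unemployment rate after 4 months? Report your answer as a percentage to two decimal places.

With a fixed labor force, u_{t+1} = u_t + s·(1−u_t) − f·u_t = u_t·(1−s−f) + s.
Here 1−s−f = 0.557 and s = 0.013.
u_1 = 0.012000 × 0.557 + 0.013 = 0.019684.
u_2 = 0.019684 × 0.557 + 0.013 = 0.023964.
u_3 = 0.023964 × 0.557 + 0.013 = 0.026348.
u_4 = 0.026348 × 0.557 + 0.013 = 0.027676.

Unemployment rate after four months ≈ 2.77%.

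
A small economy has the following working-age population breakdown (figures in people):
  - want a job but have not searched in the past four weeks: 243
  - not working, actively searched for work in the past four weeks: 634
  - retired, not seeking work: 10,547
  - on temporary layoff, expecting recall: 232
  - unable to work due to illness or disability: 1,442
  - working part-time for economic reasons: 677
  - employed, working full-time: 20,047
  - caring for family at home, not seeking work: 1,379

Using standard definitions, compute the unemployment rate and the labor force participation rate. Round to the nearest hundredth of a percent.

Employed = 677 + 20,047 = 20,724 (anyone who worked, including part-time for economic reasons, counts as employed).
Unemployed = 634 + 232 = 866 (jobless and actively searching, or on temporary layoff).
Labor force = 20,724 + 866 = 21,590.
Not in labor force = 243 + 10,547 + 1,442 + 1,379 = 13,611 (those not working and not actively searching are outside the labor force — including those who want a job but have given up searching).
Civilian working-age population = 21,590 + 13,611 = 35,201.
Unemployment rate = 866 / 21,590 = 4.01%.
Labor force participation rate = 21,590 / 35,201 = 61.33%.

Unemployment rate ≈ 4.01%; labor force participation rate ≈ 61.33%.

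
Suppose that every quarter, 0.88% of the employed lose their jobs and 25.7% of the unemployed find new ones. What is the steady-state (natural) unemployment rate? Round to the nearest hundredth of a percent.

Steady-state unemployment rate ≈ 3.31%.

At steady state the flows balance: s·E = f·U, so U/(E+U) = s/(s+f).
u* = 0.88 / (0.88 + 25.7) = 0.88 / 26.58 = 3.31%.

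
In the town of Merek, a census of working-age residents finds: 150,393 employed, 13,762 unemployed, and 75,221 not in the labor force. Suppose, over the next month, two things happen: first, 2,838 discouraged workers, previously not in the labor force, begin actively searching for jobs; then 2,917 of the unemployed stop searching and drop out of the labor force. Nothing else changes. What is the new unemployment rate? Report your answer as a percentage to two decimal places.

New unemployment rate ≈ 8.34%.

Initially, labor force = 150,393 + 13,762 = 164,155, so u = 13,762/164,155 = 8.38%.
After the first change, unemployed and labor force both rise by 2,838 → E = 150,393, U = 16,600, labor force = 166,993.
After the second change, unemployed and labor force both fall by 2,917 → E = 150,393, U = 13,683, labor force = 164,076.
New unemployment rate = 13,683 / 164,076 = 8.34%.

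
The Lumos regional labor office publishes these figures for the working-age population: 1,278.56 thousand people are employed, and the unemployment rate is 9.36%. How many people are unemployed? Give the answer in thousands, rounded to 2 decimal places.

About 132.03 thousand are unemployed.

Let U be the number unemployed. The labor force is E + U, and U/(E+U) = 0.0936.
So U = 0.0936 × 1,278.56 / (1 − 0.0936) = 119.6732 / 0.9064 ≈ 132.03 thousand.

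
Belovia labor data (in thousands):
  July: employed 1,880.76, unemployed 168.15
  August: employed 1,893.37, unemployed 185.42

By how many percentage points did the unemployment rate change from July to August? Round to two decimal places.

The unemployment rate changed by +0.71 percentage points.

July: labor force = 1,880.76 + 168.15 = 2,048.91; u = 168.15/2,048.91 = 8.21%.
August: labor force = 1,893.37 + 185.42 = 2,078.79; u = 185.42/2,078.79 = 8.92%.
Change = 8.92% − 8.21% = +0.71 pp.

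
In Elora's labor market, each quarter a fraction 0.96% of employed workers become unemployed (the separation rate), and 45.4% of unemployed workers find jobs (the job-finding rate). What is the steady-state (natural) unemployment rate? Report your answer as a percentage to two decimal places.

At steady state the flows balance: s·E = f·U, so U/(E+U) = s/(s+f).
u* = 0.96 / (0.96 + 45.4) = 0.96 / 46.36 = 2.07%.

Steady-state unemployment rate ≈ 2.07%.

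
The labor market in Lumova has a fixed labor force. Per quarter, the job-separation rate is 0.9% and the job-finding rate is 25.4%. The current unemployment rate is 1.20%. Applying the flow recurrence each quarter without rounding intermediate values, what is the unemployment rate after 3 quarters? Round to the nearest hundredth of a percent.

Unemployment rate after three quarters ≈ 2.53%.

With a fixed labor force, u_{t+1} = u_t + s·(1−u_t) − f·u_t = u_t·(1−s−f) + s.
Here 1−s−f = 0.737 and s = 0.009.
u_1 = 0.012000 × 0.737 + 0.009 = 0.017844.
u_2 = 0.017844 × 0.737 + 0.009 = 0.022151.
u_3 = 0.022151 × 0.737 + 0.009 = 0.025325.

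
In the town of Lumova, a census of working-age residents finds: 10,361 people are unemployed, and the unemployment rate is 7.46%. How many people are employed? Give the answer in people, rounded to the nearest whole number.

About 128,526 are employed.

Labor force = U / u = 10,361 / 0.0746 ≈ 138,887.
Employed = labor force − unemployed = 138,887 − 10,361 = 128,526.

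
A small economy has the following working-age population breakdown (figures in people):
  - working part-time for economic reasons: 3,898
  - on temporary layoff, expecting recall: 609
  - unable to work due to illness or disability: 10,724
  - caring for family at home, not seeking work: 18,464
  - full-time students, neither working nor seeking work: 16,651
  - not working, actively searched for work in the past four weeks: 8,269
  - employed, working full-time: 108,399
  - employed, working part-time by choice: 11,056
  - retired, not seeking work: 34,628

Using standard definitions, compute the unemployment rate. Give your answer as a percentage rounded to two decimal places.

Employed = 3,898 + 108,399 + 11,056 = 123,353 (anyone who worked, including part-time for economic reasons, counts as employed).
Unemployed = 609 + 8,269 = 8,878 (jobless and actively searching, or on temporary layoff).
Labor force = 123,353 + 8,878 = 132,231.
Unemployment rate = 8,878 / 132,231 = 6.71%.

Unemployment rate ≈ 6.71%.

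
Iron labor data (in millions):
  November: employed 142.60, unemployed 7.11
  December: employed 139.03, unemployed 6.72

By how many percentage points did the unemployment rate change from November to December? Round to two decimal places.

November: labor force = 142.60 + 7.11 = 149.71; u = 7.11/149.71 = 4.75%.
December: labor force = 139.03 + 6.72 = 145.75; u = 6.72/145.75 = 4.61%.
Change = 4.61% − 4.75% = −0.14 pp.

The unemployment rate changed by −0.14 percentage points.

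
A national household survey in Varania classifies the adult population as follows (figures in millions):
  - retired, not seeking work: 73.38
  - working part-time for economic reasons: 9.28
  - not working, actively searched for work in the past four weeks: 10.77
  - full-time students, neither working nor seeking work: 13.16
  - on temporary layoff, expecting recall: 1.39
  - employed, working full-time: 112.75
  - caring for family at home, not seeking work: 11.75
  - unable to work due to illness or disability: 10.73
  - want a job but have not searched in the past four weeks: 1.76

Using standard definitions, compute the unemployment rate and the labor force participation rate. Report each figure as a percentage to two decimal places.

Unemployment rate ≈ 9.06%; labor force participation rate ≈ 54.78%.

Employed = 9.28 + 112.75 = 122.03 million (anyone who worked, including part-time for economic reasons, counts as employed).
Unemployed = 10.77 + 1.39 = 12.16 million (jobless and actively searching, or on temporary layoff).
Labor force = 122.03 + 12.16 = 134.19 million.
Not in labor force = 73.38 + 13.16 + 11.75 + 10.73 + 1.76 = 110.78 million (those not working and not actively searching are outside the labor force — including those who want a job but have given up searching).
Civilian working-age population = 134.19 + 110.78 = 244.97 million.
Unemployment rate = 12.16 / 134.19 = 9.06%.
Labor force participation rate = 134.19 / 244.97 = 54.78%.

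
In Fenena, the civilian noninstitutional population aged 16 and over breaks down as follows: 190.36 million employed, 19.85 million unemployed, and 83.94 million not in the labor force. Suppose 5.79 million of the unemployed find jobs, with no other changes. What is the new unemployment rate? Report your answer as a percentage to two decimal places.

New unemployment rate ≈ 6.69%.

Initially, labor force = 190.36 + 19.85 = 210.21 million, so u = 19.85/210.21 = 9.44%.
After the change, unemployed falls and employed rises by 5.79; labor force unchanged → E = 196.15, U = 14.06, labor force = 210.21 million.
New unemployment rate = 14.06 / 210.21 = 6.69%.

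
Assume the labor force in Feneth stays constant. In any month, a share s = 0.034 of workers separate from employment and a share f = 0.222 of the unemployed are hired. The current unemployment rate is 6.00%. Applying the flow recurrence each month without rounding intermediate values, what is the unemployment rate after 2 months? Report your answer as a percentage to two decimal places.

Unemployment rate after two months ≈ 9.25%.

With a fixed labor force, u_{t+1} = u_t + s·(1−u_t) − f·u_t = u_t·(1−s−f) + s.
Here 1−s−f = 0.744 and s = 0.034.
u_1 = 0.060000 × 0.744 + 0.034 = 0.078640.
u_2 = 0.078640 × 0.744 + 0.034 = 0.092508.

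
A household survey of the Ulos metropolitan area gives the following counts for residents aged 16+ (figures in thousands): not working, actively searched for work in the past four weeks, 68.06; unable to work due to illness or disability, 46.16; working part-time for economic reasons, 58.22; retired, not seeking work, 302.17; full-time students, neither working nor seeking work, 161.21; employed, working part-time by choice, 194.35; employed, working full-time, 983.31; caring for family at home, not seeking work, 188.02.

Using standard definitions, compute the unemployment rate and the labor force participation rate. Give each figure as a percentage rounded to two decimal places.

Employed = 58.22 + 194.35 + 983.31 = 1,235.88 thousand (anyone who worked, including part-time for economic reasons, counts as employed).
Unemployed = 68.06 thousand.
Labor force = 1,235.88 + 68.06 = 1,303.94 thousand.
Not in labor force = 46.16 + 302.17 + 161.21 + 188.02 = 697.56 thousand (those not working and not actively searching are outside the labor force).
Civilian working-age population = 1,303.94 + 697.56 = 2,001.50 thousand.
Unemployment rate = 68.06 / 1,303.94 = 5.22%.
Labor force participation rate = 1,303.94 / 2,001.50 = 65.15%.

Unemployment rate ≈ 5.22%; labor force participation rate ≈ 65.15%.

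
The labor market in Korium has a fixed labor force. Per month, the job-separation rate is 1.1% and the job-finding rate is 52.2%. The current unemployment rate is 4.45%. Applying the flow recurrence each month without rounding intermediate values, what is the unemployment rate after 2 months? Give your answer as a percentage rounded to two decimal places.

Unemployment rate after two months ≈ 2.58%.

With a fixed labor force, u_{t+1} = u_t + s·(1−u_t) − f·u_t = u_t·(1−s−f) + s.
Here 1−s−f = 0.467 and s = 0.011.
u_1 = 0.044500 × 0.467 + 0.011 = 0.031782.
u_2 = 0.031782 × 0.467 + 0.011 = 0.025842.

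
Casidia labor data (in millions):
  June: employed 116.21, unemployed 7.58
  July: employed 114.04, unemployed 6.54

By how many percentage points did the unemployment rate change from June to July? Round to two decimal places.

June: labor force = 116.21 + 7.58 = 123.79; u = 7.58/123.79 = 6.12%.
July: labor force = 114.04 + 6.54 = 120.58; u = 6.54/120.58 = 5.42%.
Change = 5.42% − 6.12% = −0.70 pp.

The unemployment rate changed by −0.70 percentage points.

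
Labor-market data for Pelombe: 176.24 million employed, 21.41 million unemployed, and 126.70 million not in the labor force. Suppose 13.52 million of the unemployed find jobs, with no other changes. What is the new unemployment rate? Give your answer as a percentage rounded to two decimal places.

Initially, labor force = 176.24 + 21.41 = 197.65 million, so u = 21.41/197.65 = 10.83%.
After the change, unemployed falls and employed rises by 13.52; labor force unchanged → E = 189.76, U = 7.89, labor force = 197.65 million.
New unemployment rate = 7.89 / 197.65 = 3.99%.

New unemployment rate ≈ 3.99%.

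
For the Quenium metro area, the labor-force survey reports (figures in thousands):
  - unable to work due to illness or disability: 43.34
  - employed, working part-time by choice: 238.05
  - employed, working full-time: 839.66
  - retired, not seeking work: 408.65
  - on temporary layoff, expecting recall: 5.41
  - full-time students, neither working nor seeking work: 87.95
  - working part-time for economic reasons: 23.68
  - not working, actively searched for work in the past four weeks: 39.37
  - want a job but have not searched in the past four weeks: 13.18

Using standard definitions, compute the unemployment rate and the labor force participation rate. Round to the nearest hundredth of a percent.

Employed = 238.05 + 839.66 + 23.68 = 1,101.39 thousand (anyone who worked, including part-time for economic reasons, counts as employed).
Unemployed = 5.41 + 39.37 = 44.78 thousand (jobless and actively searching, or on temporary layoff).
Labor force = 1,101.39 + 44.78 = 1,146.17 thousand.
Not in labor force = 43.34 + 408.65 + 87.95 + 13.18 = 553.12 thousand (those not working and not actively searching are outside the labor force — including those who want a job but have given up searching).
Civilian working-age population = 1,146.17 + 553.12 = 1,699.29 thousand.
Unemployment rate = 44.78 / 1,146.17 = 3.91%.
Labor force participation rate = 1,146.17 / 1,699.29 = 67.45%.

Unemployment rate ≈ 3.91%; labor force participation rate ≈ 67.45%.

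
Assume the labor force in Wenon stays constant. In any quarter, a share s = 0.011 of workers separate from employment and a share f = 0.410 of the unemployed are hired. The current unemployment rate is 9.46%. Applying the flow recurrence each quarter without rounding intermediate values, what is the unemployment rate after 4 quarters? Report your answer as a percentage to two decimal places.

With a fixed labor force, u_{t+1} = u_t + s·(1−u_t) − f·u_t = u_t·(1−s−f) + s.
Here 1−s−f = 0.579 and s = 0.011.
u_1 = 0.094600 × 0.579 + 0.011 = 0.065773.
u_2 = 0.065773 × 0.579 + 0.011 = 0.049083.
u_3 = 0.049083 × 0.579 + 0.011 = 0.039419.
u_4 = 0.039419 × 0.579 + 0.011 = 0.033824.

Unemployment rate after four quarters ≈ 3.38%.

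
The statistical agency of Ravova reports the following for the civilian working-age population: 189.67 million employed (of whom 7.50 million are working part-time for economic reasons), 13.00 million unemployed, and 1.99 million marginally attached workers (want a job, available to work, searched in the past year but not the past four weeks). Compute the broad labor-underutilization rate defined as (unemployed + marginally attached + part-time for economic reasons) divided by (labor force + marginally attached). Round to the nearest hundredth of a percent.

Labor force = 189.67 + 13.00 = 202.67 million.
Numerator = 13.00 + 1.99 + 7.50 = 22.49 million.
Denominator = 202.67 + 1.99 = 204.66 million.
Broad rate = 22.49 / 204.66 = 10.99%.

Broad underutilization rate ≈ 10.99%.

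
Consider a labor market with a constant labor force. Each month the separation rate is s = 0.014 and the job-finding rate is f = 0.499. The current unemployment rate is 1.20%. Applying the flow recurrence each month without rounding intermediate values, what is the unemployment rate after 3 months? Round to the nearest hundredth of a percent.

Unemployment rate after three months ≈ 2.55%.

With a fixed labor force, u_{t+1} = u_t + s·(1−u_t) − f·u_t = u_t·(1−s−f) + s.
Here 1−s−f = 0.487 and s = 0.014.
u_1 = 0.012000 × 0.487 + 0.014 = 0.019844.
u_2 = 0.019844 × 0.487 + 0.014 = 0.023664.
u_3 = 0.023664 × 0.487 + 0.014 = 0.025524.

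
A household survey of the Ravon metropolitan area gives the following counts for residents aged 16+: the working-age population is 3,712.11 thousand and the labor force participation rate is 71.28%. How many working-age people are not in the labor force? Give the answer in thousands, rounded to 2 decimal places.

Share not in the labor force = 1 − 0.7128 = 0.2872.
Not in labor force = 0.2872 × 3,712.11 ≈ 1,066.12 thousand.

About 1,066.12 thousand are not in the labor force.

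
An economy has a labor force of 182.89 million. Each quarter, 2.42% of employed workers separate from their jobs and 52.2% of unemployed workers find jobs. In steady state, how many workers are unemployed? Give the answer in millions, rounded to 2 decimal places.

About 8.10 million are unemployed in steady state.

Steady-state unemployment rate u* = s/(s+f) = 2.42/(2.42+52.2) = 0.044306.
Unemployed = u* × labor force = 0.044306 × 182.89 ≈ 8.10 million.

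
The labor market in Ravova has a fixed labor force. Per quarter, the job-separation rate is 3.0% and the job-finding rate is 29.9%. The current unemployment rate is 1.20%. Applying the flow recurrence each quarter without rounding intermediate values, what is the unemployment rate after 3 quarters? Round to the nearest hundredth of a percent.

With a fixed labor force, u_{t+1} = u_t + s·(1−u_t) − f·u_t = u_t·(1−s−f) + s.
Here 1−s−f = 0.671 and s = 0.030.
u_1 = 0.012000 × 0.671 + 0.030 = 0.038052.
u_2 = 0.038052 × 0.671 + 0.030 = 0.055533.
u_3 = 0.055533 × 0.671 + 0.030 = 0.067263.

Unemployment rate after three quarters ≈ 6.73%.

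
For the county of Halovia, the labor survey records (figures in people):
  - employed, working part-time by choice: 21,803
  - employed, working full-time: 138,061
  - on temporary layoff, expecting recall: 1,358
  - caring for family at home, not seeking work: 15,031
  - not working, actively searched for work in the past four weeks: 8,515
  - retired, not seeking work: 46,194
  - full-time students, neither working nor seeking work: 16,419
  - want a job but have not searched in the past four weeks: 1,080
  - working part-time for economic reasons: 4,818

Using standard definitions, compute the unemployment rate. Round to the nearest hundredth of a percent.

Unemployment rate ≈ 5.66%.

Employed = 21,803 + 138,061 + 4,818 = 164,682 (anyone who worked, including part-time for economic reasons, counts as employed).
Unemployed = 1,358 + 8,515 = 9,873 (jobless and actively searching, or on temporary layoff).
Labor force = 164,682 + 9,873 = 174,555.
Unemployment rate = 9,873 / 174,555 = 5.66%.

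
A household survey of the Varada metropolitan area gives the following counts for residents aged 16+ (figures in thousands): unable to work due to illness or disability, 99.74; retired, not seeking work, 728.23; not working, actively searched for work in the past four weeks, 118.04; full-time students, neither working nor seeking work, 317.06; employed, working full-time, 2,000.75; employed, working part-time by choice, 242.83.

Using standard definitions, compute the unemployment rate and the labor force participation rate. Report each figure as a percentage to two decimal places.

Unemployment rate ≈ 5.00%; labor force participation rate ≈ 67.35%.

Employed = 2,000.75 + 242.83 = 2,243.58 thousand.
Unemployed = 118.04 thousand.
Labor force = 2,243.58 + 118.04 = 2,361.62 thousand.
Not in labor force = 99.74 + 728.23 + 317.06 = 1,145.03 thousand (those not working and not actively searching are outside the labor force).
Civilian working-age population = 2,361.62 + 1,145.03 = 3,506.65 thousand.
Unemployment rate = 118.04 / 2,361.62 = 5.00%.
Labor force participation rate = 2,361.62 / 3,506.65 = 67.35%.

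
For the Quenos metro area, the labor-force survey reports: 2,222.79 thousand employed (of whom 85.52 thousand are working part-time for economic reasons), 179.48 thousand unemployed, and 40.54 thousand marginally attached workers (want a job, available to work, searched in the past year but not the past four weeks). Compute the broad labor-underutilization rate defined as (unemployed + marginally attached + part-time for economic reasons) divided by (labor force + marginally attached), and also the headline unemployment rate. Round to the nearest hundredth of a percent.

Broad underutilization rate ≈ 12.51%; headline unemployment rate ≈ 7.47%.

Labor force = 2,222.79 + 179.48 = 2,402.27 thousand.
Numerator = 179.48 + 40.54 + 85.52 = 305.54 thousand.
Denominator = 2,402.27 + 40.54 = 2,442.81 thousand.
Broad rate = 305.54 / 2,442.81 = 12.51%.
Headline unemployment rate = 179.48 / 2,402.27 = 7.47%.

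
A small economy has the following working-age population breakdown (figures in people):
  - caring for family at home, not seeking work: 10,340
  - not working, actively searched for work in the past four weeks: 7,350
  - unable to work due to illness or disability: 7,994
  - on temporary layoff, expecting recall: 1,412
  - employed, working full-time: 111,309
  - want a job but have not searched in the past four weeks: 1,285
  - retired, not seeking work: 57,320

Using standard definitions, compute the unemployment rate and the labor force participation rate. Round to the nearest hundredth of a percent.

Unemployment rate ≈ 7.30%; labor force participation rate ≈ 60.95%.

Employed = 111,309.
Unemployed = 7,350 + 1,412 = 8,762 (jobless and actively searching, or on temporary layoff).
Labor force = 111,309 + 8,762 = 120,071.
Not in labor force = 10,340 + 7,994 + 1,285 + 57,320 = 76,939 (those not working and not actively searching are outside the labor force — including those who want a job but have given up searching).
Civilian working-age population = 120,071 + 76,939 = 197,010.
Unemployment rate = 8,762 / 120,071 = 7.30%.
Labor force participation rate = 120,071 / 197,010 = 60.95%.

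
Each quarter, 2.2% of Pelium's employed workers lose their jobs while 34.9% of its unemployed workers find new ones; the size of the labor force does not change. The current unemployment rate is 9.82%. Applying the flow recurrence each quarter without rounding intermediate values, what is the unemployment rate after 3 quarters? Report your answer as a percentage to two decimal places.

Unemployment rate after three quarters ≈ 6.90%.

With a fixed labor force, u_{t+1} = u_t + s·(1−u_t) − f·u_t = u_t·(1−s−f) + s.
Here 1−s−f = 0.629 and s = 0.022.
u_1 = 0.098200 × 0.629 + 0.022 = 0.083768.
u_2 = 0.083768 × 0.629 + 0.022 = 0.074690.
u_3 = 0.074690 × 0.629 + 0.022 = 0.068980.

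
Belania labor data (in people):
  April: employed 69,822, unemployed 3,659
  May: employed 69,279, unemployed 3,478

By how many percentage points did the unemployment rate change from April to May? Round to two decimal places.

The unemployment rate changed by −0.20 percentage points.

April: labor force = 69,822 + 3,659 = 73,481; u = 3,659/73,481 = 4.98%.
May: labor force = 69,279 + 3,478 = 72,757; u = 3,478/72,757 = 4.78%.
Change = 4.78% − 4.98% = −0.20 pp.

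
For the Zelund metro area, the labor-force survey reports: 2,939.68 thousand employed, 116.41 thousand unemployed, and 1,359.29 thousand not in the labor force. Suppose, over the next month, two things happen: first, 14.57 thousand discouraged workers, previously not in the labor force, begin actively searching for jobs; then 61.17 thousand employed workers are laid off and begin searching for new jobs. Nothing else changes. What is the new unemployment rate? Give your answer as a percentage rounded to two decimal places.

New unemployment rate ≈ 6.26%.

Initially, labor force = 2,939.68 + 116.41 = 3,056.09 thousand, so u = 116.41/3,056.09 = 3.81%.
After the first change, unemployed and labor force both rise by 14.57 → E = 2,939.68, U = 130.98, labor force = 3,070.66 thousand.
After the second change, employed falls and unemployed rises by 61.17; labor force unchanged → E = 2,878.51, U = 192.15, labor force = 3,070.66 thousand.
New unemployment rate = 192.15 / 3,070.66 = 6.26%.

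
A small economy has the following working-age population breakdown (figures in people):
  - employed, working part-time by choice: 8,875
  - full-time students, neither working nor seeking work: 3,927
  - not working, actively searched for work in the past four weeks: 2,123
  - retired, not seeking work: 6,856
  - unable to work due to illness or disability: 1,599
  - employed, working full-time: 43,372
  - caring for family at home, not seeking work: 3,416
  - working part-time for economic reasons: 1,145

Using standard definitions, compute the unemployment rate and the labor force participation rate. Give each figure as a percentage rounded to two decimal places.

Unemployment rate ≈ 3.82%; labor force participation rate ≈ 77.85%.

Employed = 8,875 + 43,372 + 1,145 = 53,392 (anyone who worked, including part-time for economic reasons, counts as employed).
Unemployed = 2,123.
Labor force = 53,392 + 2,123 = 55,515.
Not in labor force = 3,927 + 6,856 + 1,599 + 3,416 = 15,798 (those not working and not actively searching are outside the labor force).
Civilian working-age population = 55,515 + 15,798 = 71,313.
Unemployment rate = 2,123 / 55,515 = 3.82%.
Labor force participation rate = 55,515 / 71,313 = 77.85%.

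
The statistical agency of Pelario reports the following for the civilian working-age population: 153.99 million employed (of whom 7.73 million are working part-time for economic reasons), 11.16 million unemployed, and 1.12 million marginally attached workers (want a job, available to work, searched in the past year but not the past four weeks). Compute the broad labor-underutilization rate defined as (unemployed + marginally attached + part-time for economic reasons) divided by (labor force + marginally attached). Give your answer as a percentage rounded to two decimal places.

Labor force = 153.99 + 11.16 = 165.15 million.
Numerator = 11.16 + 1.12 + 7.73 = 20.01 million.
Denominator = 165.15 + 1.12 = 166.27 million.
Broad rate = 20.01 / 166.27 = 12.03%.

Broad underutilization rate ≈ 12.03%.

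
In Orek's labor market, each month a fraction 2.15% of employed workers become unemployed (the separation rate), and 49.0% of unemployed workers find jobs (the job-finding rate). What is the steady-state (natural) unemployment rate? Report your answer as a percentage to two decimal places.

At steady state the flows balance: s·E = f·U, so U/(E+U) = s/(s+f).
u* = 2.15 / (2.15 + 49.0) = 2.15 / 51.15 = 4.20%.

Steady-state unemployment rate ≈ 4.20%.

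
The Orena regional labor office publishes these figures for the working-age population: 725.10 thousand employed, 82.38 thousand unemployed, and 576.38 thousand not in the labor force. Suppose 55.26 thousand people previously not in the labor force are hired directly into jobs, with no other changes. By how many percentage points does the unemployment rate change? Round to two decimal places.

Initially, labor force = 725.10 + 82.38 = 807.48 thousand, so u = 82.38/807.48 = 10.20%.
After the change, employed and labor force both rise by 55.26; unemployed unchanged → E = 780.36, U = 82.38, labor force = 862.74 thousand.
New unemployment rate = 82.38 / 862.74 = 9.55%.
Change = 9.55% − 10.20% = −0.65 percentage points.

The unemployment rate changes by −0.65 percentage points.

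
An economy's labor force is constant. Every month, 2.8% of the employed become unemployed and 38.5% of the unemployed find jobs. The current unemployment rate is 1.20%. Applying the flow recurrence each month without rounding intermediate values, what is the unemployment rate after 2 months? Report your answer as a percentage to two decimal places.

Unemployment rate after two months ≈ 4.86%.

With a fixed labor force, u_{t+1} = u_t + s·(1−u_t) − f·u_t = u_t·(1−s−f) + s.
Here 1−s−f = 0.587 and s = 0.028.
u_1 = 0.012000 × 0.587 + 0.028 = 0.035044.
u_2 = 0.035044 × 0.587 + 0.028 = 0.048571.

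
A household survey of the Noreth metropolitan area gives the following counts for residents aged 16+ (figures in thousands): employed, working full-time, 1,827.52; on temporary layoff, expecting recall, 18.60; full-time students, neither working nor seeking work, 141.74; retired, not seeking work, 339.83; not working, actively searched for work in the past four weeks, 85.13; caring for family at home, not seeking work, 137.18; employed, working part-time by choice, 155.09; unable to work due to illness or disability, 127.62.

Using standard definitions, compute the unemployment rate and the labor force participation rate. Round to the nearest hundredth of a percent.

Unemployment rate ≈ 4.97%; labor force participation rate ≈ 73.65%.

Employed = 1,827.52 + 155.09 = 1,982.61 thousand.
Unemployed = 18.60 + 85.13 = 103.73 thousand (jobless and actively searching, or on temporary layoff).
Labor force = 1,982.61 + 103.73 = 2,086.34 thousand.
Not in labor force = 141.74 + 339.83 + 137.18 + 127.62 = 746.37 thousand (those not working and not actively searching are outside the labor force).
Civilian working-age population = 2,086.34 + 746.37 = 2,832.71 thousand.
Unemployment rate = 103.73 / 2,086.34 = 4.97%.
Labor force participation rate = 2,086.34 / 2,832.71 = 73.65%.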